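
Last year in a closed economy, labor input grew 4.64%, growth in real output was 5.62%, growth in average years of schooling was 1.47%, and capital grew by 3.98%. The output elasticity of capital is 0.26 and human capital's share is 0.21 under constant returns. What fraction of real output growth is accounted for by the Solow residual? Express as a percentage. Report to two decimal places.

Labor's share = 1 − 0.26 − 0.21 = 0.53.
Capital: 0.26 × 3.98 = 1.0348 pp.
Average years of schooling: 0.21 × 1.47 = 0.3087 pp.
Labor input: 0.53 × 4.64 = 2.4592 pp.
TFP growth = 5.62 − 3.8027 = 1.8173%.
TFP share of growth = 1.8173 / 5.62 × 100 = 32.3363%.

32.34%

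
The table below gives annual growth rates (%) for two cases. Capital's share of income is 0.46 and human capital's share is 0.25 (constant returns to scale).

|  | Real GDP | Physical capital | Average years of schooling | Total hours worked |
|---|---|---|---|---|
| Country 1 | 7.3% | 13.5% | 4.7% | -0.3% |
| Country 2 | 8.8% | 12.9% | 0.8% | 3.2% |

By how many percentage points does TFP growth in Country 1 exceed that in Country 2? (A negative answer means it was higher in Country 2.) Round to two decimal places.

-1.74 percentage points

Labor's share = 1 − 0.46 − 0.25 = 0.29.
Country 1: TFP = 7.3 − 6.21 − 1.175 + 0.087 = 0.002%.
Country 2: TFP = 8.8 − 5.934 − 0.2 − 0.928 = 1.738%.
Difference = 0.002 − (1.738) = -1.736 pp.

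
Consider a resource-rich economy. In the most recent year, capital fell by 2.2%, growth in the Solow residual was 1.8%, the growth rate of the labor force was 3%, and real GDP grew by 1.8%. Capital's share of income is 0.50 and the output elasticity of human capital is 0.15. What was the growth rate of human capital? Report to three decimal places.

Human capital growth was 0.333%.

Labor's share = 1 − 0.5 − 0.15 = 0.35.
gY = gA + 0.5×(-2.2) + 0.35×3 + 0.15×g.
0.15×g = 1.8 − 1.8 + 0.05 = 0.05.
g = 0.05 / 0.15 = 0.33333%.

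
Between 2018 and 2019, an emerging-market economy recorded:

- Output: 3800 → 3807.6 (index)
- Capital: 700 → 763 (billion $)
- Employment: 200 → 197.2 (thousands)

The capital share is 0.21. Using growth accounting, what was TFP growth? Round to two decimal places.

Output growth = (3807.6 − 3800) / 3800 = 0.2%.
Capital growth = (763 − 700) / 700 = 9%.
Employment growth = (197.2 − 200) / 200 = -1.4%.
Labor's share = 1 − 0.21 = 0.79.
Capital: 0.21 × 9 = 1.89 pp.
Employment: 0.79 × (-1.4) = -1.106 pp.
TFP growth = 0.2 − 0.784 = -0.584%.

-0.58%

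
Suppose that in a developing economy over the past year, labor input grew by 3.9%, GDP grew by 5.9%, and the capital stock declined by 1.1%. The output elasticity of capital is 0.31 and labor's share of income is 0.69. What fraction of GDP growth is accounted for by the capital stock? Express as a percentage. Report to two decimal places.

The capital stock contributed 0.31 × (-1.1) = -0.341 pp.
Share of growth = -0.341 / 5.9 × 100 = -5.7797%.

-5.78%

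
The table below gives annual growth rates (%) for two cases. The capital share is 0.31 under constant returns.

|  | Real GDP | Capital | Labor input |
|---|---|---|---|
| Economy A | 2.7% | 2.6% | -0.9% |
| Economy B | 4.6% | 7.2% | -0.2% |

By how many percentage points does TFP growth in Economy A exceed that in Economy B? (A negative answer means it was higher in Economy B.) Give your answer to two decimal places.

Labor's share = 1 − 0.31 = 0.69.
Economy A: TFP = 2.7 − 0.806 + 0.621 = 2.515%.
Economy B: TFP = 4.6 − 2.232 + 0.138 = 2.506%.
Difference = 2.515 − (2.506) = 0.009 pp.

0.01 percentage points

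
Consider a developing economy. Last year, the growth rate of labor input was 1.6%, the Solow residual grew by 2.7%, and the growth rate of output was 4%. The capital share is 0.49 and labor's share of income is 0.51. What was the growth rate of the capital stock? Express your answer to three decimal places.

Labor's share = 1 − 0.49 = 0.51.
gY = gA + 0.51×1.6 + 0.49×g.
0.49×g = 4 − 2.7 − 0.816 = 0.484.
g = 0.484 / 0.49 = 0.98776%.

0.988%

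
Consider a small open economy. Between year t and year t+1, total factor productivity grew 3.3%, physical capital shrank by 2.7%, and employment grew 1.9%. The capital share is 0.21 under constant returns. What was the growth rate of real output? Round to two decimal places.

4.23%

Labor's share = 1 − 0.21 = 0.79.
Physical capital: 0.21 × (-2.7) = -0.567 pp.
Employment: 0.79 × 1.9 = 1.501 pp.
Output growth = 3.3 + 0.934 = 4.234%.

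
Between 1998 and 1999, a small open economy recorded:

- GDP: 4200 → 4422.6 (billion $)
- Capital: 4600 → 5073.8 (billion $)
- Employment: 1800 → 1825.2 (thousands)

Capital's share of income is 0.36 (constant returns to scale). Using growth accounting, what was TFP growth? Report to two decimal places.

GDP growth = (4422.6 − 4200) / 4200 = 5.3%.
Capital growth = (5073.8 − 4600) / 4600 = 10.3%.
Employment growth = (1825.2 − 1800) / 1800 = 1.4%.
Labor's share = 1 − 0.36 = 0.64.
Capital: 0.36 × 10.3 = 3.708 pp.
Employment: 0.64 × 1.4 = 0.896 pp.
TFP growth = 5.3 − 4.604 = 0.696%.

0.70%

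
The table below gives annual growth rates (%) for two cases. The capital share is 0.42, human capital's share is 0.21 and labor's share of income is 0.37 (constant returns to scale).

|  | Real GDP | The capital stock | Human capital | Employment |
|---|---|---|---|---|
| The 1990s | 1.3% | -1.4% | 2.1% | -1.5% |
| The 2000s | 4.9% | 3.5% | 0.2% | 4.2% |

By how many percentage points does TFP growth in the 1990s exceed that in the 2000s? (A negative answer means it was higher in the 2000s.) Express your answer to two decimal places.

0.17 percentage points

Labor's share = 1 − 0.42 − 0.21 = 0.37.
The 1990s: TFP = 1.3 + 0.588 − 0.441 + 0.555 = 2.002%.
The 2000s: TFP = 4.9 − 1.47 − 0.042 − 1.554 = 1.834%.
Difference = 2.002 − (1.834) = 0.168 pp.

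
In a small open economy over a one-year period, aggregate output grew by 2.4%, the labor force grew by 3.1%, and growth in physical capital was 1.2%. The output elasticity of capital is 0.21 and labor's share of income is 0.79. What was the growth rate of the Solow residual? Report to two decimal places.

Labor's share = 1 − 0.21 = 0.79.
Physical capital: 0.21 × 1.2 = 0.252 pp.
The labor force: 0.79 × 3.1 = 2.449 pp.
TFP growth = 2.4 − 2.701 = -0.301%.

-0.30%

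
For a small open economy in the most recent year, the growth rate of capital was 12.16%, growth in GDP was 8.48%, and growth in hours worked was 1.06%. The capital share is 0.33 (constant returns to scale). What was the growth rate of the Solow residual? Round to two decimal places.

3.76%

Labor's share = 1 − 0.33 = 0.67.
Capital: 0.33 × 12.16 = 4.0128 pp.
Hours worked: 0.67 × 1.06 = 0.7102 pp.
TFP growth = 8.48 − 4.723 = 3.757%.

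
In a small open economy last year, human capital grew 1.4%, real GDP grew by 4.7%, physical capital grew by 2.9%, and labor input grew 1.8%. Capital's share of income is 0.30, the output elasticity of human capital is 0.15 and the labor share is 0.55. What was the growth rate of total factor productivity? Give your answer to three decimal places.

2.630%

Labor's share = 1 − 0.3 − 0.15 = 0.55.
Physical capital: 0.3 × 2.9 = 0.87 pp.
Human capital: 0.15 × 1.4 = 0.21 pp.
Labor input: 0.55 × 1.8 = 0.99 pp.
TFP growth = 4.7 − 2.07 = 2.63%.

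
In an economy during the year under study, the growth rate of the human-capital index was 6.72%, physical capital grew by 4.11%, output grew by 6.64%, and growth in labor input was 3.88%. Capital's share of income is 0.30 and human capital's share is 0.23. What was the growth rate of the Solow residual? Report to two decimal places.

2.04%

Labor's share = 1 − 0.3 − 0.23 = 0.47.
Physical capital: 0.3 × 4.11 = 1.233 pp.
The human-capital index: 0.23 × 6.72 = 1.5456 pp.
Labor input: 0.47 × 3.88 = 1.8236 pp.
TFP growth = 6.64 − 4.6022 = 2.0378%.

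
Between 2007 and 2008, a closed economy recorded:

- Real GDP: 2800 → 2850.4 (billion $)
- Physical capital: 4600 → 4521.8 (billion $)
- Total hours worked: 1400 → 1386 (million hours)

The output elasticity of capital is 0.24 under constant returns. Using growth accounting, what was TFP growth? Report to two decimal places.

Real GDP growth = (2850.4 − 2800) / 2800 = 1.8%.
Physical capital growth = (4521.8 − 4600) / 4600 = -1.7%.
Total hours worked growth = (1386 − 1400) / 1400 = -1%.
Labor's share = 1 − 0.24 = 0.76.
Physical capital: 0.24 × (-1.7) = -0.408 pp.
Total hours worked: 0.76 × (-1) = -0.76 pp.
TFP growth = 1.8 + 1.168 = 2.968%.

2.97%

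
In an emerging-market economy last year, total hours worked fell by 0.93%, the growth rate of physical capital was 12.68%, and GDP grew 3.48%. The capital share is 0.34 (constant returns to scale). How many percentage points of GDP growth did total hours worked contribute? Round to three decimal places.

-0.614

Labor's share = 1 − 0.34 = 0.66.
Contribution = share × growth = 0.66 × (-0.93) = -0.6138 pp.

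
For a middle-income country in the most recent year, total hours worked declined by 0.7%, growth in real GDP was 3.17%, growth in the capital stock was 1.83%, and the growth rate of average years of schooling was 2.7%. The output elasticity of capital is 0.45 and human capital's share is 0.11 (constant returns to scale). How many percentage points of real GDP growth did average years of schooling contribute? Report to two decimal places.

0.30 pp

Contribution = share × growth = 0.11 × 2.7 = 0.297 pp.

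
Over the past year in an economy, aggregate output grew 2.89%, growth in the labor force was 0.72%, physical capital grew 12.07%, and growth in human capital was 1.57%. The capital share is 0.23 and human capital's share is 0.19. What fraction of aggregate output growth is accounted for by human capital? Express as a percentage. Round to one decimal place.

Human capital contributed 0.19 × 1.57 = 0.2983 pp.
Share of growth = 0.2983 / 2.89 × 100 = 10.322%.

Human capital accounted for 10.3% of growth.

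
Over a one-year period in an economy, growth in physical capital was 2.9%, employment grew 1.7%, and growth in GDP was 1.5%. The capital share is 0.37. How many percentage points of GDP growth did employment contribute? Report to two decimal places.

1.07

Labor's share = 1 − 0.37 = 0.63.
Contribution = share × growth = 0.63 × 1.7 = 1.071 pp.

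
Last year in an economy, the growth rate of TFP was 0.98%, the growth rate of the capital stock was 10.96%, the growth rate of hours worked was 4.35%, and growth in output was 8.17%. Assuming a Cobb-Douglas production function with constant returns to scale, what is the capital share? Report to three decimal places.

The capital share is 0.430.

gY = gA + α·gK + (1−α)·gL, so gY − gA − gL = α(gK − gL).
8.17 − 0.98 − 4.35 = α × (10.96 − 4.35).
2.84 = 6.61 α, so α = 0.42965.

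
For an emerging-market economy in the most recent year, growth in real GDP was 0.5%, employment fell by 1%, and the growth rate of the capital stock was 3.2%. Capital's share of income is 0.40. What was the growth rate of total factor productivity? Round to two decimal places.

-0.18%

Labor's share = 1 − 0.4 = 0.6.
The capital stock: 0.4 × 3.2 = 1.28 pp.
Employment: 0.6 × (-1) = -0.6 pp.
TFP growth = 0.5 − 0.68 = -0.18%.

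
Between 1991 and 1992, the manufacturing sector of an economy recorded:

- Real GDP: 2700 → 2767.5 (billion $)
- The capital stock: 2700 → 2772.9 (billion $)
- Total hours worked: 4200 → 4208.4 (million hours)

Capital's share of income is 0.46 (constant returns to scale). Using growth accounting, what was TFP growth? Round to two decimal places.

1.15%

Real GDP growth = (2767.5 − 2700) / 2700 = 2.5%.
The capital stock growth = (2772.9 − 2700) / 2700 = 2.7%.
Total hours worked growth = (4208.4 − 4200) / 4200 = 0.2%.
Labor's share = 1 − 0.46 = 0.54.
The capital stock: 0.46 × 2.7 = 1.242 pp.
Total hours worked: 0.54 × 0.2 = 0.108 pp.
TFP growth = 2.5 − 1.35 = 1.15%.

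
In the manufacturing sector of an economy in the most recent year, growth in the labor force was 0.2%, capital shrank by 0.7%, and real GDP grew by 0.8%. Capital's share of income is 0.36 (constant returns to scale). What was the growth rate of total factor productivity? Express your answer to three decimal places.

0.924%

Labor's share = 1 − 0.36 = 0.64.
Capital: 0.36 × (-0.7) = -0.252 pp.
The labor force: 0.64 × 0.2 = 0.128 pp.
TFP growth = 0.8 + 0.124 = 0.924%.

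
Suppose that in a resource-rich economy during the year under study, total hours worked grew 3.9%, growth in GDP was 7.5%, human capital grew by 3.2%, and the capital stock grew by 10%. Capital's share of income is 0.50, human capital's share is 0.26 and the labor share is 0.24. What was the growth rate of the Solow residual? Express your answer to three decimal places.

0.732%

Labor's share = 1 − 0.5 − 0.26 = 0.24.
The capital stock: 0.5 × 10 = 5 pp.
Human capital: 0.26 × 3.2 = 0.832 pp.
Total hours worked: 0.24 × 3.9 = 0.936 pp.
TFP growth = 7.5 − 6.768 = 0.732%.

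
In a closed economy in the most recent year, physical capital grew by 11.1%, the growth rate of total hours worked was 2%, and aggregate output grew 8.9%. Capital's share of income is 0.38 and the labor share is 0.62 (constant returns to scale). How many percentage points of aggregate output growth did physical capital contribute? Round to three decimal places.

4.218 pp

Contribution = share × growth = 0.38 × 11.1 = 4.218 pp.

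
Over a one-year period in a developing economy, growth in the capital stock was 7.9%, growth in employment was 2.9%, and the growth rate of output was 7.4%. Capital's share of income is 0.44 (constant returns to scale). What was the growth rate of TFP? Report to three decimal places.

2.300%

Labor's share = 1 − 0.44 = 0.56.
The capital stock: 0.44 × 7.9 = 3.476 pp.
Employment: 0.56 × 2.9 = 1.624 pp.
TFP growth = 7.4 − 5.1 = 2.3%.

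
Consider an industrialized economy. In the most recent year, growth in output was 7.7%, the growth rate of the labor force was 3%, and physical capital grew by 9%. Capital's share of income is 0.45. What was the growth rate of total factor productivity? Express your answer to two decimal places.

Labor's share = 1 − 0.45 = 0.55.
Physical capital: 0.45 × 9 = 4.05 pp.
The labor force: 0.55 × 3 = 1.65 pp.
TFP growth = 7.7 − 5.7 = 2%.

2.00%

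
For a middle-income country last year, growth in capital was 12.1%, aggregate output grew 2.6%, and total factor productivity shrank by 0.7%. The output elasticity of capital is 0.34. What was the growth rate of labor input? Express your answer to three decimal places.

-1.233%

Labor's share = 1 − 0.34 = 0.66.
gY = gA + 0.34×12.1 + 0.66×g.
0.66×g = 2.6 + 0.7 − 4.114 = -0.814.
g = -0.814 / 0.66 = -1.23333%.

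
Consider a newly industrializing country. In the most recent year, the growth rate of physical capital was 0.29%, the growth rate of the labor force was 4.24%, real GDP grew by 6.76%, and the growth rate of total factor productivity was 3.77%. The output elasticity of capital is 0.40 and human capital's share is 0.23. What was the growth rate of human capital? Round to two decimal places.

5.67%

Labor's share = 1 − 0.4 − 0.23 = 0.37.
gY = gA + 0.4×0.29 + 0.37×4.24 + 0.23×g.
0.23×g = 6.76 − 3.77 − 1.6848 = 1.3052.
g = 1.3052 / 0.23 = 5.6748%.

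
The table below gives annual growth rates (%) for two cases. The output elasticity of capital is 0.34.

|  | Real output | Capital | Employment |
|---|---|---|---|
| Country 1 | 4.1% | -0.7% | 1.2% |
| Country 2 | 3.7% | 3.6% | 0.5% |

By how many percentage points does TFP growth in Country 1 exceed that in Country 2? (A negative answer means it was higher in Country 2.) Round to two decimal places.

1.40 percentage points

Labor's share = 1 − 0.34 = 0.66.
Country 1: TFP = 4.1 + 0.238 − 0.792 = 3.546%.
Country 2: TFP = 3.7 − 1.224 − 0.33 = 2.146%.
Difference = 3.546 − (2.146) = 1.4 pp.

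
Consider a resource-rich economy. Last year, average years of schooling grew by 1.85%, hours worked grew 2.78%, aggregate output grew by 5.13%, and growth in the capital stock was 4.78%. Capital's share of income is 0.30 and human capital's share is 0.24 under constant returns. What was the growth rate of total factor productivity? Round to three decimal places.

1.973%

Labor's share = 1 − 0.3 − 0.24 = 0.46.
The capital stock: 0.3 × 4.78 = 1.434 pp.
Average years of schooling: 0.24 × 1.85 = 0.444 pp.
Hours worked: 0.46 × 2.78 = 1.2788 pp.
TFP growth = 5.13 − 3.1568 = 1.9732%.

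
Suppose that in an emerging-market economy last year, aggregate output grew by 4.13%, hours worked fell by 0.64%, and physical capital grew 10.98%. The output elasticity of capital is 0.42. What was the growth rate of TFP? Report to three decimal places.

Labor's share = 1 − 0.42 = 0.58.
Physical capital: 0.42 × 10.98 = 4.6116 pp.
Hours worked: 0.58 × (-0.64) = -0.3712 pp.
TFP growth = 4.13 − 4.2404 = -0.1104%.

-0.110%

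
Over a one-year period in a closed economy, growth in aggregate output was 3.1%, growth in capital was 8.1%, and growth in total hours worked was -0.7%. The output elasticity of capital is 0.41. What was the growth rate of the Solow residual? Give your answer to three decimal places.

Labor's share = 1 − 0.41 = 0.59.
Capital: 0.41 × 8.1 = 3.321 pp.
Total hours worked: 0.59 × (-0.7) = -0.413 pp.
TFP growth = 3.1 − 2.908 = 0.192%.

The Solow residual grew 0.192%.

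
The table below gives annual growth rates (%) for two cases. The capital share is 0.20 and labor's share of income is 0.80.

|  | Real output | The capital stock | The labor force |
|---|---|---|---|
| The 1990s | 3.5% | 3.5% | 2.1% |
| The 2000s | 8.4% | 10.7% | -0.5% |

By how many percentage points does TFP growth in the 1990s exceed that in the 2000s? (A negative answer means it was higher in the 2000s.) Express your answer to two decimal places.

Labor's share = 1 − 0.2 = 0.8.
The 1990s: TFP = 3.5 − 0.7 − 1.68 = 1.12%.
The 2000s: TFP = 8.4 − 2.14 + 0.4 = 6.66%.
Difference = 1.12 − (6.66) = -5.54 pp.

-5.54 percentage points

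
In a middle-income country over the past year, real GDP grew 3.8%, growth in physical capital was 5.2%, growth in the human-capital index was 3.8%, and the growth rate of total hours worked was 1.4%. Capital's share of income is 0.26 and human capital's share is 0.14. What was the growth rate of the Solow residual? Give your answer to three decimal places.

Labor's share = 1 − 0.26 − 0.14 = 0.6.
Physical capital: 0.26 × 5.2 = 1.352 pp.
The human-capital index: 0.14 × 3.8 = 0.532 pp.
Total hours worked: 0.6 × 1.4 = 0.84 pp.
TFP growth = 3.8 − 2.724 = 1.076%.

The Solow residual grew 1.076%.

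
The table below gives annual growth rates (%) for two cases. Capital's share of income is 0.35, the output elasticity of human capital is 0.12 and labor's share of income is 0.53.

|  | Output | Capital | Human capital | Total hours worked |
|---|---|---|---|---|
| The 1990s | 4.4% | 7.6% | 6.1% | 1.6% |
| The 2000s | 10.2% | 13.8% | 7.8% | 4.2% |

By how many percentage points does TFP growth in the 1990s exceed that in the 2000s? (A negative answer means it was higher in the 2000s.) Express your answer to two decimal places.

Labor's share = 1 − 0.35 − 0.12 = 0.53.
The 1990s: TFP = 4.4 − 2.66 − 0.732 − 0.848 = 0.16%.
The 2000s: TFP = 10.2 − 4.83 − 0.936 − 2.226 = 2.208%.
Difference = 0.16 − (2.208) = -2.048 pp.

-2.05 percentage points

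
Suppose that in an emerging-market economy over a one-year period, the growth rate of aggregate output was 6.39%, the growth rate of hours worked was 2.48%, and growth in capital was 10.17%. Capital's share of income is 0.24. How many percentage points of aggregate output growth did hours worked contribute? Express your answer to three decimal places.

1.885 percentage points

Labor's share = 1 − 0.24 = 0.76.
Contribution = share × growth = 0.76 × 2.48 = 1.8848 pp.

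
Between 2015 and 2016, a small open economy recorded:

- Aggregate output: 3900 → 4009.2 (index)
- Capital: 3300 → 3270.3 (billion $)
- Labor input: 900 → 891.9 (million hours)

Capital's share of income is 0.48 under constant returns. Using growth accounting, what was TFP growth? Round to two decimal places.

Aggregate output growth = (4009.2 − 3900) / 3900 = 2.8%.
Capital growth = (3270.3 − 3300) / 3300 = -0.9%.
Labor input growth = (891.9 − 900) / 900 = -0.9%.
Labor's share = 1 − 0.48 = 0.52.
Capital: 0.48 × (-0.9) = -0.432 pp.
Labor input: 0.52 × (-0.9) = -0.468 pp.
TFP growth = 2.8 + 0.9 = 3.7%.

3.70%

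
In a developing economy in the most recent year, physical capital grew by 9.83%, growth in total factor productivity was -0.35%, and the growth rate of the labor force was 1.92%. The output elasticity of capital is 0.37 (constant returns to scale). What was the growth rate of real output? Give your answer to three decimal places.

4.497%

Labor's share = 1 − 0.37 = 0.63.
Physical capital: 0.37 × 9.83 = 3.6371 pp.
The labor force: 0.63 × 1.92 = 1.2096 pp.
Output growth = -0.35 + 4.8467 = 4.4967%.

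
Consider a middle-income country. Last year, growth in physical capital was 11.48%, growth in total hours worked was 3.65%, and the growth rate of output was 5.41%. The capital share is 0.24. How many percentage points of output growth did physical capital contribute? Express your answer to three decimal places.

Contribution = share × growth = 0.24 × 11.48 = 2.7552 pp.

2.755 percentage points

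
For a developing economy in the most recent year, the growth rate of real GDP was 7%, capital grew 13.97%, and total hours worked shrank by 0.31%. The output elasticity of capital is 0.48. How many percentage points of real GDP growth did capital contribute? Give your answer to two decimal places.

6.71 pp

Contribution = share × growth = 0.48 × 13.97 = 6.7056 pp.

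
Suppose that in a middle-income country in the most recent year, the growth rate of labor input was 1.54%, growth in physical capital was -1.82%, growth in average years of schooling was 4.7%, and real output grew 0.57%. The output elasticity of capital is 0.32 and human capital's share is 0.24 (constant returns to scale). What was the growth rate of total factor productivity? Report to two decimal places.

-0.65%

Labor's share = 1 − 0.32 − 0.24 = 0.44.
Physical capital: 0.32 × (-1.82) = -0.5824 pp.
Average years of schooling: 0.24 × 4.7 = 1.128 pp.
Labor input: 0.44 × 1.54 = 0.6776 pp.
TFP growth = 0.57 − 1.2232 = -0.6532%.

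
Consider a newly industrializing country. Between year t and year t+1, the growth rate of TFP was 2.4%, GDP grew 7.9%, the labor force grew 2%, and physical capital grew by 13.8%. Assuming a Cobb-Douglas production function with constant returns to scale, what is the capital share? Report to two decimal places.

gY = gA + α·gK + (1−α)·gL, so gY − gA − gL = α(gK − gL).
7.9 − 2.4 − 2 = α × (13.8 − 2).
3.5 = 11.8 α, so α = 0.2966.

α = 0.30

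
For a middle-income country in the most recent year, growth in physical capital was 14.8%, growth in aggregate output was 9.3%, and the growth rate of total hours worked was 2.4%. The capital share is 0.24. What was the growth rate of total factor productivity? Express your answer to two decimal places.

Total factor productivity grew 3.92%.

Labor's share = 1 − 0.24 = 0.76.
Physical capital: 0.24 × 14.8 = 3.552 pp.
Total hours worked: 0.76 × 2.4 = 1.824 pp.
TFP growth = 9.3 − 5.376 = 3.924%.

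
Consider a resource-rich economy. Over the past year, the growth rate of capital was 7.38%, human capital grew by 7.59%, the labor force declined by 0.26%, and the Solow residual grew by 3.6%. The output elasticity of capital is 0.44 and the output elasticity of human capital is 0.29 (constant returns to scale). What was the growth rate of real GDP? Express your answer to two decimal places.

8.98%

Labor's share = 1 − 0.44 − 0.29 = 0.27.
Capital: 0.44 × 7.38 = 3.2472 pp.
Human capital: 0.29 × 7.59 = 2.2011 pp.
The labor force: 0.27 × (-0.26) = -0.0702 pp.
Output growth = 3.6 + 5.3781 = 8.9781%.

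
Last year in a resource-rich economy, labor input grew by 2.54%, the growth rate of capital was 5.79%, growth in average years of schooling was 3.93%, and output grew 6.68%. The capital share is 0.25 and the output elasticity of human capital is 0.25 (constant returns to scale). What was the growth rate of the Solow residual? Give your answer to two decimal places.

The Solow residual growth was 2.98%.

Labor's share = 1 − 0.25 − 0.25 = 0.5.
Capital: 0.25 × 5.79 = 1.4475 pp.
Average years of schooling: 0.25 × 3.93 = 0.9825 pp.
Labor input: 0.5 × 2.54 = 1.27 pp.
TFP growth = 6.68 − 3.7 = 2.98%.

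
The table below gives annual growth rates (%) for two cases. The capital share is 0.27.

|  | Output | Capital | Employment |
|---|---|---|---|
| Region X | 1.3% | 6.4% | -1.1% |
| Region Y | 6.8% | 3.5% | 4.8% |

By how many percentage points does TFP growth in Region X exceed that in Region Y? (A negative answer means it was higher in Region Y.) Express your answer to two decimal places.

Labor's share = 1 − 0.27 = 0.73.
Region X: TFP = 1.3 − 1.728 + 0.803 = 0.375%.
Region Y: TFP = 6.8 − 0.945 − 3.504 = 2.351%.
Difference = 0.375 − (2.351) = -1.976 pp.

-1.98 percentage points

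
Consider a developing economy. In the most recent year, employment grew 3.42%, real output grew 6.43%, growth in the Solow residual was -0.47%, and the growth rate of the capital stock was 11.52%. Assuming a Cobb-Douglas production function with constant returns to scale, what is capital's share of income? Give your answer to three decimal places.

gY = gA + α·gK + (1−α)·gL, so gY − gA − gL = α(gK − gL).
6.43 + 0.47 − 3.42 = α × (11.52 − 3.42).
3.48 = 8.1 α, so α = 0.42963.

α = 0.430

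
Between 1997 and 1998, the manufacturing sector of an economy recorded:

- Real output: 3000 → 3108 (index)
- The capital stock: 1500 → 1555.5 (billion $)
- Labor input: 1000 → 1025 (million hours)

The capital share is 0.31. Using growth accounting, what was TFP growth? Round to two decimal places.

Real output growth = (3108 − 3000) / 3000 = 3.6%.
The capital stock growth = (1555.5 − 1500) / 1500 = 3.7%.
Labor input growth = (1025 − 1000) / 1000 = 2.5%.
Labor's share = 1 − 0.31 = 0.69.
The capital stock: 0.31 × 3.7 = 1.147 pp.
Labor input: 0.69 × 2.5 = 1.725 pp.
TFP growth = 3.6 − 2.872 = 0.728%.

TFP grew 0.73%.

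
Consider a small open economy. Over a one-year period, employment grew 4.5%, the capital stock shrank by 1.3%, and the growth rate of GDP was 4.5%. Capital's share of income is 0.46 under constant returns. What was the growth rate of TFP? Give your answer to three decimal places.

Labor's share = 1 − 0.46 = 0.54.
The capital stock: 0.46 × (-1.3) = -0.598 pp.
Employment: 0.54 × 4.5 = 2.43 pp.
TFP growth = 4.5 − 1.832 = 2.668%.

2.668%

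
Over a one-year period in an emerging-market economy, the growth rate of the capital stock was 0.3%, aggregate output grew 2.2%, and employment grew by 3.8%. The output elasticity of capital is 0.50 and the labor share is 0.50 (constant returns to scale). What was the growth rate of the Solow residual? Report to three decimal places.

Labor's share = 1 − 0.5 = 0.5.
The capital stock: 0.5 × 0.3 = 0.15 pp.
Employment: 0.5 × 3.8 = 1.9 pp.
TFP growth = 2.2 − 2.05 = 0.15%.

0.150%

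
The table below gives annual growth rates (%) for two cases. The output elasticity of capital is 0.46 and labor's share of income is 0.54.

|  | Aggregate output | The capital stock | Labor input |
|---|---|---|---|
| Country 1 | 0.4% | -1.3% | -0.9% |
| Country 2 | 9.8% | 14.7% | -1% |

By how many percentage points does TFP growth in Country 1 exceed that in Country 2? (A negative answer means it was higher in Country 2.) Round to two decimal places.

-2.09 percentage points

Labor's share = 1 − 0.46 = 0.54.
Country 1: TFP = 0.4 + 0.598 + 0.486 = 1.484%.
Country 2: TFP = 9.8 − 6.762 + 0.54 = 3.578%.
Difference = 1.484 − (3.578) = -2.094 pp.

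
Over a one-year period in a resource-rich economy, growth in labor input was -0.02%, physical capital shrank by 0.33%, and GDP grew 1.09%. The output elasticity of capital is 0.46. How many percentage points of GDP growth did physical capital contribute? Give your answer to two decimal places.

-0.15 pp

Contribution = share × growth = 0.46 × (-0.33) = -0.1518 pp.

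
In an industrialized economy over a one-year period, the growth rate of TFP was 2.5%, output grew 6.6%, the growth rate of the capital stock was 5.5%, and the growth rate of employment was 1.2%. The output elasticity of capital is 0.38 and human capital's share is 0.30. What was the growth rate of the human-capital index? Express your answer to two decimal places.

The human-capital index grew 5.42%.

Labor's share = 1 − 0.38 − 0.3 = 0.32.
gY = gA + 0.38×5.5 + 0.32×1.2 + 0.3×g.
0.3×g = 6.6 − 2.5 − 2.474 = 1.626.
g = 1.626 / 0.3 = 5.42%.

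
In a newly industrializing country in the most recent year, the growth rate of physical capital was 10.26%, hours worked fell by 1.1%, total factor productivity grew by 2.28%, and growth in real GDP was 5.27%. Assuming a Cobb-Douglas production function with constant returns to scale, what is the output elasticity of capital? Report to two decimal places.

0.36

gY = gA + α·gK + (1−α)·gL, so gY − gA − gL = α(gK − gL).
5.27 − 2.28 + 1.1 = α × (10.26 − (-1.1)).
4.09 = 11.36 α, so α = 0.36.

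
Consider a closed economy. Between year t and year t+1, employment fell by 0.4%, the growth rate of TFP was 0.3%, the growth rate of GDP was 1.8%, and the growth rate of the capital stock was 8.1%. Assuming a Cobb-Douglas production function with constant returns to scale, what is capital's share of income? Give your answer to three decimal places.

Capital's share of income is 0.224.

gY = gA + α·gK + (1−α)·gL, so gY − gA − gL = α(gK − gL).
1.8 − 0.3 + 0.4 = α × (8.1 − (-0.4)).
1.9 = 8.5 α, so α = 0.22353.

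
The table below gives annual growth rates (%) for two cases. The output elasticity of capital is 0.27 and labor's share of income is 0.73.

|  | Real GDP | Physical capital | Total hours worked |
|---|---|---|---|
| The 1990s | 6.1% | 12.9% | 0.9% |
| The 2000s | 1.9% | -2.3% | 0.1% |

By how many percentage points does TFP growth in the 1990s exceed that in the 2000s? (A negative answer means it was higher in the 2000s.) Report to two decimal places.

Labor's share = 1 − 0.27 = 0.73.
The 1990s: TFP = 6.1 − 3.483 − 0.657 = 1.96%.
The 2000s: TFP = 1.9 + 0.621 − 0.073 = 2.448%.
Difference = 1.96 − (2.448) = -0.488 pp.

-0.49 percentage points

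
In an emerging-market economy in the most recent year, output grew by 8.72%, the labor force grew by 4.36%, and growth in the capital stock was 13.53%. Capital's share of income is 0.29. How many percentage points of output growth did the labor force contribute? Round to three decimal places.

3.096

Labor's share = 1 − 0.29 = 0.71.
Contribution = share × growth = 0.71 × 4.36 = 3.0956 pp.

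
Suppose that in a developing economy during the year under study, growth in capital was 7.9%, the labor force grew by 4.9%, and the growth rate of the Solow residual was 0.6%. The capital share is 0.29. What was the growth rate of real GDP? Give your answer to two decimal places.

Labor's share = 1 − 0.29 = 0.71.
Capital: 0.29 × 7.9 = 2.291 pp.
The labor force: 0.71 × 4.9 = 3.479 pp.
Output growth = 0.6 + 5.77 = 6.37%.

6.37%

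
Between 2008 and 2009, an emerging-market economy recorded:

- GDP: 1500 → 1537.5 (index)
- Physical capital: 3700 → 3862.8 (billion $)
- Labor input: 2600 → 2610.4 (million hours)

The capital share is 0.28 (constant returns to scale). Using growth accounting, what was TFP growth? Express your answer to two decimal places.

TFP growth was 0.98%.

GDP growth = (1537.5 − 1500) / 1500 = 2.5%.
Physical capital growth = (3862.8 − 3700) / 3700 = 4.4%.
Labor input growth = (2610.4 − 2600) / 2600 = 0.4%.
Labor's share = 1 − 0.28 = 0.72.
Physical capital: 0.28 × 4.4 = 1.232 pp.
Labor input: 0.72 × 0.4 = 0.288 pp.
TFP growth = 2.5 − 1.52 = 0.98%.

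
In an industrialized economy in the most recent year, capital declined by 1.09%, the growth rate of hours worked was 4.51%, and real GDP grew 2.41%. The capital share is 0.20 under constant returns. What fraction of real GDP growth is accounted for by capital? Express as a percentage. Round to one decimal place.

Capital accounted for -9.0% of growth.

Capital contributed 0.2 × (-1.09) = -0.218 pp.
Share of growth = -0.218 / 2.41 × 100 = -9.046%.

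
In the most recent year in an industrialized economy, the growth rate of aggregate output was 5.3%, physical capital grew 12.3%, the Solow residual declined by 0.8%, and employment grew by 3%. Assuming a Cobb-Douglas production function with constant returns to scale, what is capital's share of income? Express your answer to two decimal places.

gY = gA + α·gK + (1−α)·gL, so gY − gA − gL = α(gK − gL).
5.3 + 0.8 − 3 = α × (12.3 − 3).
3.1 = 9.3 α, so α = 0.3333.

0.33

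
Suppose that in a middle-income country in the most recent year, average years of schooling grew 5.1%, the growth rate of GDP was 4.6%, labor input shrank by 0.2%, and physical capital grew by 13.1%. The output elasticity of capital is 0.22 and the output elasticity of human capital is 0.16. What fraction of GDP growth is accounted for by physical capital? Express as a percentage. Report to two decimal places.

Physical capital accounted for 62.65% of growth.

Physical capital contributed 0.22 × 13.1 = 2.882 pp.
Share of growth = 2.882 / 4.6 × 100 = 62.6522%.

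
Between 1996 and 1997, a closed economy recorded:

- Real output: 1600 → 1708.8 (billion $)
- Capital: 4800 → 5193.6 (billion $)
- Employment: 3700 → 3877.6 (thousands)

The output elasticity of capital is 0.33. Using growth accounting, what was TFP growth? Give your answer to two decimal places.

TFP grew 0.88%.

Real output growth = (1708.8 − 1600) / 1600 = 6.8%.
Capital growth = (5193.6 − 4800) / 4800 = 8.2%.
Employment growth = (3877.6 − 3700) / 3700 = 4.8%.
Labor's share = 1 − 0.33 = 0.67.
Capital: 0.33 × 8.2 = 2.706 pp.
Employment: 0.67 × 4.8 = 3.216 pp.
TFP growth = 6.8 − 5.922 = 0.878%.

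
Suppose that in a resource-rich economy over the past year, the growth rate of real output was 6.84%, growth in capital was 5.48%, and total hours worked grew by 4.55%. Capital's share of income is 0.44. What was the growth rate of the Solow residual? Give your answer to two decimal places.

Labor's share = 1 − 0.44 = 0.56.
Capital: 0.44 × 5.48 = 2.4112 pp.
Total hours worked: 0.56 × 4.55 = 2.548 pp.
TFP growth = 6.84 − 4.9592 = 1.8808%.

1.88%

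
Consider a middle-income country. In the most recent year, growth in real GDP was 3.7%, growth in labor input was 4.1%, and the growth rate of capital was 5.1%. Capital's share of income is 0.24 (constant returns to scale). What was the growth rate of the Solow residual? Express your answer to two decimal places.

-0.64%

Labor's share = 1 − 0.24 = 0.76.
Capital: 0.24 × 5.1 = 1.224 pp.
Labor input: 0.76 × 4.1 = 3.116 pp.
TFP growth = 3.7 − 4.34 = -0.64%.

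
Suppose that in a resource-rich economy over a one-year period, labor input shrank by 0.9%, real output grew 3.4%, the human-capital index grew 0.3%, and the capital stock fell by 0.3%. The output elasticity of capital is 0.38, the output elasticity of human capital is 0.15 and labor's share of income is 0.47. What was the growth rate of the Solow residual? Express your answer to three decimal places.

3.892%

Labor's share = 1 − 0.38 − 0.15 = 0.47.
The capital stock: 0.38 × (-0.3) = -0.114 pp.
The human-capital index: 0.15 × 0.3 = 0.045 pp.
Labor input: 0.47 × (-0.9) = -0.423 pp.
TFP growth = 3.4 + 0.492 = 3.892%.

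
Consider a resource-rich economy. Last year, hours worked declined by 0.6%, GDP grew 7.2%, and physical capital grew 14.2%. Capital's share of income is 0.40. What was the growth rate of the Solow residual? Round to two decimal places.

Labor's share = 1 − 0.4 = 0.6.
Physical capital: 0.4 × 14.2 = 5.68 pp.
Hours worked: 0.6 × (-0.6) = -0.36 pp.
TFP growth = 7.2 − 5.32 = 1.88%.

1.88%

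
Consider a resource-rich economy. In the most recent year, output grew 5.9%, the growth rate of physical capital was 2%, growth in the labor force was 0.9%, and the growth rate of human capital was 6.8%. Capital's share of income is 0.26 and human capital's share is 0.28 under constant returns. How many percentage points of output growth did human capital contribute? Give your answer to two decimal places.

Contribution = share × growth = 0.28 × 6.8 = 1.904 pp.

1.90 percentage points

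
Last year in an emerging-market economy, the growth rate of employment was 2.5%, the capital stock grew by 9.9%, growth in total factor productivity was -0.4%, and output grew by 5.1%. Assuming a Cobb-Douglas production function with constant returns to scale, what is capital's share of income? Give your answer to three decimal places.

Capital's share of income is 0.405.

gY = gA + α·gK + (1−α)·gL, so gY − gA − gL = α(gK − gL).
5.1 + 0.4 − 2.5 = α × (9.9 − 2.5).
3 = 7.4 α, so α = 0.40541.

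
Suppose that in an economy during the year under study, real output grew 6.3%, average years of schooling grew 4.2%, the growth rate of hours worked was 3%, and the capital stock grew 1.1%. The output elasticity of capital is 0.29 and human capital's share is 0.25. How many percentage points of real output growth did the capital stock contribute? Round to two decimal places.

Contribution = share × growth = 0.29 × 1.1 = 0.319 pp.

0.32 pp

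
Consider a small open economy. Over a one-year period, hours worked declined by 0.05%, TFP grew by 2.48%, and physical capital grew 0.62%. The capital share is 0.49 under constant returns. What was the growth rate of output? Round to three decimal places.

Labor's share = 1 − 0.49 = 0.51.
Physical capital: 0.49 × 0.62 = 0.3038 pp.
Hours worked: 0.51 × (-0.05) = -0.0255 pp.
Output growth = 2.48 + 0.2783 = 2.7583%.

2.758%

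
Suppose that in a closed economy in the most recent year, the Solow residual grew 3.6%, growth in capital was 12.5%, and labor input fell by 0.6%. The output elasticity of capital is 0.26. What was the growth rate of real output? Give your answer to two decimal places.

Real output grew 6.41%.

Labor's share = 1 − 0.26 = 0.74.
Capital: 0.26 × 12.5 = 3.25 pp.
Labor input: 0.74 × (-0.6) = -0.444 pp.
Output growth = 3.6 + 2.806 = 6.406%.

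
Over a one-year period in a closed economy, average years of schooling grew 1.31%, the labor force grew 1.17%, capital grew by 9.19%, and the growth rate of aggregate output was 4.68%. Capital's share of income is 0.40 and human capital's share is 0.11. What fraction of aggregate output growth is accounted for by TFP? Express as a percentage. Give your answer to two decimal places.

Labor's share = 1 − 0.4 − 0.11 = 0.49.
Capital: 0.4 × 9.19 = 3.676 pp.
Average years of schooling: 0.11 × 1.31 = 0.1441 pp.
The labor force: 0.49 × 1.17 = 0.5733 pp.
TFP growth = 4.68 − 4.3934 = 0.2866%.
TFP share of growth = 0.2866 / 4.68 × 100 = 6.1239%.

6.12%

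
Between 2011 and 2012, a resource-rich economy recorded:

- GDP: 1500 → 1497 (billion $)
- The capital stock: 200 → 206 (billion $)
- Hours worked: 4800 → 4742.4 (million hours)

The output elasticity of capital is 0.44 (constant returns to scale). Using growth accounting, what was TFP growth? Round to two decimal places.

-0.85%

GDP growth = (1497 − 1500) / 1500 = -0.2%.
The capital stock growth = (206 − 200) / 200 = 3%.
Hours worked growth = (4742.4 − 4800) / 4800 = -1.2%.
Labor's share = 1 − 0.44 = 0.56.
The capital stock: 0.44 × 3 = 1.32 pp.
Hours worked: 0.56 × (-1.2) = -0.672 pp.
TFP growth = -0.2 − 0.648 = -0.848%.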